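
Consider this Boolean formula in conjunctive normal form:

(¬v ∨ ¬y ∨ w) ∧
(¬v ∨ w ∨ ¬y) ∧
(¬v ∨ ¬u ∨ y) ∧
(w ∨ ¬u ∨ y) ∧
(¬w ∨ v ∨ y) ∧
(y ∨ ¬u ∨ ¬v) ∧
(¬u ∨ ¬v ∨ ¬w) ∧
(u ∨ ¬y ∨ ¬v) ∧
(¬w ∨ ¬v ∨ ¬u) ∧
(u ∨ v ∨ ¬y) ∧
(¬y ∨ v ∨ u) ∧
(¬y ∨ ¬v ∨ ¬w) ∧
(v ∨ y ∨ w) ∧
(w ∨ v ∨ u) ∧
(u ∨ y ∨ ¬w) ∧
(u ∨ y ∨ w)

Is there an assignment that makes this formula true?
Yes

Yes, the formula is satisfiable.

One satisfying assignment is: y=True, v=False, u=True, w=True

Verification: With this assignment, all 16 clauses evaluate to true.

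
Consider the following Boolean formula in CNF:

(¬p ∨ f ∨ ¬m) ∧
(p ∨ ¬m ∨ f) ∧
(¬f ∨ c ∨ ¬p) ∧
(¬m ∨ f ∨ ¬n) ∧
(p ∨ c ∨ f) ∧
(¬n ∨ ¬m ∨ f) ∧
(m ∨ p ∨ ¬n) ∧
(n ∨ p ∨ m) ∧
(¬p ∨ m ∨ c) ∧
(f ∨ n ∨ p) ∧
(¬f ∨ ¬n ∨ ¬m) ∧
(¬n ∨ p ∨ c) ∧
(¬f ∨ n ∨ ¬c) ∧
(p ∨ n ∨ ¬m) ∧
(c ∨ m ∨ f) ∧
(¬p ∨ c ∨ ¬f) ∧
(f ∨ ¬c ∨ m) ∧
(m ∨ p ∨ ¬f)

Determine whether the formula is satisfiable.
Yes

Yes, the formula is satisfiable.

One satisfying assignment is: m=False, f=True, n=True, c=True, p=True

Verification: With this assignment, all 18 clauses evaluate to true.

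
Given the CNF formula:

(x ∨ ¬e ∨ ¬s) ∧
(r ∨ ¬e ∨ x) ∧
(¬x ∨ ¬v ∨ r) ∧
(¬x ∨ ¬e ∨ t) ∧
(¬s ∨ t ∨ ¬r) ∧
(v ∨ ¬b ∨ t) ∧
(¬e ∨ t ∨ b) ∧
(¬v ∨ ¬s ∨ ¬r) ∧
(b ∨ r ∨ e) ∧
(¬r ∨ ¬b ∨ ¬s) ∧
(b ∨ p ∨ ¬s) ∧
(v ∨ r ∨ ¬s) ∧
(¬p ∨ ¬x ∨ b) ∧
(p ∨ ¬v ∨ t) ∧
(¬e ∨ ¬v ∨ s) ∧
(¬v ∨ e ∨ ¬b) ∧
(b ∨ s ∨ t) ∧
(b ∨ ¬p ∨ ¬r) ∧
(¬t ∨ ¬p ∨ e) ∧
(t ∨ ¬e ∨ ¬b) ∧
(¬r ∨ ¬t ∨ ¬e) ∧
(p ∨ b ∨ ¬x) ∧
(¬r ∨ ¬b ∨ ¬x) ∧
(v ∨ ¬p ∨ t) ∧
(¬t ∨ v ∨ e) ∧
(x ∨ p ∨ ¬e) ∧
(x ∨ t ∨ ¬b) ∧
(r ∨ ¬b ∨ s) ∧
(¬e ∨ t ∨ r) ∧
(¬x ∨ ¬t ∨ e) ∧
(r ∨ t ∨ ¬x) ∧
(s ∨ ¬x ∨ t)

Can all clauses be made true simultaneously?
Yes

Yes, the formula is satisfiable.

One satisfying assignment is: t=True, e=False, b=False, p=False, v=True, s=False, r=True, x=False

Verification: With this assignment, all 32 clauses evaluate to true.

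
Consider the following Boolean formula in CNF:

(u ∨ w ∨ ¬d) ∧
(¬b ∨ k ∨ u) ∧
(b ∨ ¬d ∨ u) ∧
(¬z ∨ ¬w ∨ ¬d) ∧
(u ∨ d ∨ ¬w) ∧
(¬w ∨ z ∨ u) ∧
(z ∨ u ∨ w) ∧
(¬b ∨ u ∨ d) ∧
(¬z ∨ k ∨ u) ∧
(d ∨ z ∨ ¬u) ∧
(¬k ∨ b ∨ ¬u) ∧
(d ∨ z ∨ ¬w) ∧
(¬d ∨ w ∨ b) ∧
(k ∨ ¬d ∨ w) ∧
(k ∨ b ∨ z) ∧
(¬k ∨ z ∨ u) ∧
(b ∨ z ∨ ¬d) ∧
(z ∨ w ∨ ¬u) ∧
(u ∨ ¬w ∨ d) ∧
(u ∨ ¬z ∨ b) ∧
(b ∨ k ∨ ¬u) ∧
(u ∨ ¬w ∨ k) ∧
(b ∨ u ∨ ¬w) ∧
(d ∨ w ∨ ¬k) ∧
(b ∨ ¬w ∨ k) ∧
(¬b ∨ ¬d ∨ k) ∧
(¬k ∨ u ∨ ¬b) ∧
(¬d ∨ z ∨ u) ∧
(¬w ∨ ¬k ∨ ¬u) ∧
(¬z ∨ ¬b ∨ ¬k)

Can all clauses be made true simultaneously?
Yes

Yes, the formula is satisfiable.

One satisfying assignment is: u=True, w=False, b=True, k=False, d=False, z=True

Verification: With this assignment, all 30 clauses evaluate to true.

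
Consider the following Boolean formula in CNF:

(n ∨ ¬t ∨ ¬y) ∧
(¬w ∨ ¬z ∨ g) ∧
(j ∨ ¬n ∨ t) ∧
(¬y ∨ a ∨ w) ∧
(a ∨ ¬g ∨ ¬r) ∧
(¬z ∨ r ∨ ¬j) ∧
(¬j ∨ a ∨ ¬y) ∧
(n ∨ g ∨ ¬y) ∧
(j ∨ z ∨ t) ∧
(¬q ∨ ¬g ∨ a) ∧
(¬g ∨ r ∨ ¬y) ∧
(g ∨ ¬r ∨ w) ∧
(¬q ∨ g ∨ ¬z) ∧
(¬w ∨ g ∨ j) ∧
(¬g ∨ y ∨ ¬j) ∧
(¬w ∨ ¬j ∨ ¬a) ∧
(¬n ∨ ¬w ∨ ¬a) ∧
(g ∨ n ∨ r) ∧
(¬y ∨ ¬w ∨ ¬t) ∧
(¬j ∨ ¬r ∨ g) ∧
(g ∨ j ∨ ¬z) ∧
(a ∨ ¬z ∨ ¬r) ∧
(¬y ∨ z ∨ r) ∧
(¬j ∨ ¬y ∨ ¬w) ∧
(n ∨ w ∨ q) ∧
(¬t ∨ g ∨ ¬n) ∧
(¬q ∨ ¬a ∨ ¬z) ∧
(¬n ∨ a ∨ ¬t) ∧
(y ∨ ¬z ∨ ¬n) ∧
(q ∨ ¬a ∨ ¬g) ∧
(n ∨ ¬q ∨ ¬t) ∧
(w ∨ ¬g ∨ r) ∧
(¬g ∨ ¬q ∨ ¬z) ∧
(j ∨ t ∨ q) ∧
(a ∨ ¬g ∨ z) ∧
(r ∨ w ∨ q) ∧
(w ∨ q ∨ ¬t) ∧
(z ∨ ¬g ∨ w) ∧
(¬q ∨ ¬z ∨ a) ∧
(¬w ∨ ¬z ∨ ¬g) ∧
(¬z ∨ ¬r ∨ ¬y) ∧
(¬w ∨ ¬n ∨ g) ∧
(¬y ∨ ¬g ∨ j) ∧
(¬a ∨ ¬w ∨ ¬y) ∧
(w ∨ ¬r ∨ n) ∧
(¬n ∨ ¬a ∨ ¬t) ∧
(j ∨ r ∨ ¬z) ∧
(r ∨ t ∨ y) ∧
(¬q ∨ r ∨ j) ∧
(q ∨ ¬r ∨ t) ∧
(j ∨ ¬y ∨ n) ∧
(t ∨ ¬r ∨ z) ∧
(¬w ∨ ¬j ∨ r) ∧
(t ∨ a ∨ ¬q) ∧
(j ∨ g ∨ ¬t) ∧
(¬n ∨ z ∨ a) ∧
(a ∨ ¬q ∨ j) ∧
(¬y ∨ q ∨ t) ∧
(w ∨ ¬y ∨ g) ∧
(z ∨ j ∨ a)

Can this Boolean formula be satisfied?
No

No, the formula is not satisfiable.

No assignment of truth values to the variables can make all 60 clauses true simultaneously.

The formula is UNSAT (unsatisfiable).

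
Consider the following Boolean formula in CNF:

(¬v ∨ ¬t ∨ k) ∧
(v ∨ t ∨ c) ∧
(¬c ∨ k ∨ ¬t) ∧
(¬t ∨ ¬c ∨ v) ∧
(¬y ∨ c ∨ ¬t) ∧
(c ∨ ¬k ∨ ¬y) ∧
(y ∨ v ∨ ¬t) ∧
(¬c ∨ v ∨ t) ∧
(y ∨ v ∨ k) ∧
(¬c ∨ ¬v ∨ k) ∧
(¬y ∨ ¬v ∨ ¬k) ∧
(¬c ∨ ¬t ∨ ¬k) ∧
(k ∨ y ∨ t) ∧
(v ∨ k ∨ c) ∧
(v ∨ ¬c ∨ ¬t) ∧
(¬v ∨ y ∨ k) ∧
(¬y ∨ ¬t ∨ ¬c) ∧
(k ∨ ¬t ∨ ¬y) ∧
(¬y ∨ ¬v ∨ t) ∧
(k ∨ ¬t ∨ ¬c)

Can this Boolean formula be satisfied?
Yes

Yes, the formula is satisfiable.

One satisfying assignment is: t=False, k=True, v=True, c=True, y=False

Verification: With this assignment, all 20 clauses evaluate to true.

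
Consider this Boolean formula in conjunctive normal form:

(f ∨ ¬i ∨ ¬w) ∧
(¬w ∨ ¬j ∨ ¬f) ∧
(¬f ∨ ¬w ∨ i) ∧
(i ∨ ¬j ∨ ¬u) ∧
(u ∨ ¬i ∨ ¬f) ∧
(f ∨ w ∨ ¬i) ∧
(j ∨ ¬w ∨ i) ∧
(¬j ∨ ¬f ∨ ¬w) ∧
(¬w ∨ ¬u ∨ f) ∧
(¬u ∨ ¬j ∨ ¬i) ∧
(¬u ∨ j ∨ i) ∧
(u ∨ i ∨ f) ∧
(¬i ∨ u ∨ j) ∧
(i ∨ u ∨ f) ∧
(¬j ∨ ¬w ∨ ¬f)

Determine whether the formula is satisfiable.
Yes

Yes, the formula is satisfiable.

One satisfying assignment is: j=False, w=False, i=False, f=True, u=False

Verification: With this assignment, all 15 clauses evaluate to true.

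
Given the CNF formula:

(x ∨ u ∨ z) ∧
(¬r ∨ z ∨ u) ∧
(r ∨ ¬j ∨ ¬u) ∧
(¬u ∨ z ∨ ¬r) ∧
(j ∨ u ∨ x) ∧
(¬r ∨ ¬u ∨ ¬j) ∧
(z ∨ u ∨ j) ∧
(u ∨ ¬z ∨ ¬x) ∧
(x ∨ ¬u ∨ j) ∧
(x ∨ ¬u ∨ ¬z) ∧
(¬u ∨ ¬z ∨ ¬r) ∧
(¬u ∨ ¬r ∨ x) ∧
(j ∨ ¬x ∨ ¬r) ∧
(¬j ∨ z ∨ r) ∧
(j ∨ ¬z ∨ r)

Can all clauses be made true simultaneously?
Yes

Yes, the formula is satisfiable.

One satisfying assignment is: z=True, u=False, r=False, j=True, x=False

Verification: With this assignment, all 15 clauses evaluate to true.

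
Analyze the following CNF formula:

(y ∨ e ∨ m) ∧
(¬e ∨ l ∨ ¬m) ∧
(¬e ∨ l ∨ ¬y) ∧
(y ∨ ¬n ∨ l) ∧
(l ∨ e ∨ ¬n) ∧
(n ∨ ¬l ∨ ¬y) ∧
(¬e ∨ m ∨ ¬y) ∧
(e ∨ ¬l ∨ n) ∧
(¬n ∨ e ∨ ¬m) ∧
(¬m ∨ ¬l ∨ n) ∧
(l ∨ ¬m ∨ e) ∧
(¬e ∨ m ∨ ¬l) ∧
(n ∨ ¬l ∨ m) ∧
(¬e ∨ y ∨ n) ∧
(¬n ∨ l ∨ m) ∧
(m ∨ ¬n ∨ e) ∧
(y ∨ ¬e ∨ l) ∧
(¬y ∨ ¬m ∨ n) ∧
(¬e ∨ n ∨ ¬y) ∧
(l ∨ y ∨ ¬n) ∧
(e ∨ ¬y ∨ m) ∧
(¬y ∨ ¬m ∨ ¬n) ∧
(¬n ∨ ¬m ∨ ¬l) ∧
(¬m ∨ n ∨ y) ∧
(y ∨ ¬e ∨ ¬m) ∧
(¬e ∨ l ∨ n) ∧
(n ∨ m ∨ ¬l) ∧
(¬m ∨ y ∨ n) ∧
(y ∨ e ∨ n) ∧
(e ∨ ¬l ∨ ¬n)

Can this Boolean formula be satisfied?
No

No, the formula is not satisfiable.

No assignment of truth values to the variables can make all 30 clauses true simultaneously.

The formula is UNSAT (unsatisfiable).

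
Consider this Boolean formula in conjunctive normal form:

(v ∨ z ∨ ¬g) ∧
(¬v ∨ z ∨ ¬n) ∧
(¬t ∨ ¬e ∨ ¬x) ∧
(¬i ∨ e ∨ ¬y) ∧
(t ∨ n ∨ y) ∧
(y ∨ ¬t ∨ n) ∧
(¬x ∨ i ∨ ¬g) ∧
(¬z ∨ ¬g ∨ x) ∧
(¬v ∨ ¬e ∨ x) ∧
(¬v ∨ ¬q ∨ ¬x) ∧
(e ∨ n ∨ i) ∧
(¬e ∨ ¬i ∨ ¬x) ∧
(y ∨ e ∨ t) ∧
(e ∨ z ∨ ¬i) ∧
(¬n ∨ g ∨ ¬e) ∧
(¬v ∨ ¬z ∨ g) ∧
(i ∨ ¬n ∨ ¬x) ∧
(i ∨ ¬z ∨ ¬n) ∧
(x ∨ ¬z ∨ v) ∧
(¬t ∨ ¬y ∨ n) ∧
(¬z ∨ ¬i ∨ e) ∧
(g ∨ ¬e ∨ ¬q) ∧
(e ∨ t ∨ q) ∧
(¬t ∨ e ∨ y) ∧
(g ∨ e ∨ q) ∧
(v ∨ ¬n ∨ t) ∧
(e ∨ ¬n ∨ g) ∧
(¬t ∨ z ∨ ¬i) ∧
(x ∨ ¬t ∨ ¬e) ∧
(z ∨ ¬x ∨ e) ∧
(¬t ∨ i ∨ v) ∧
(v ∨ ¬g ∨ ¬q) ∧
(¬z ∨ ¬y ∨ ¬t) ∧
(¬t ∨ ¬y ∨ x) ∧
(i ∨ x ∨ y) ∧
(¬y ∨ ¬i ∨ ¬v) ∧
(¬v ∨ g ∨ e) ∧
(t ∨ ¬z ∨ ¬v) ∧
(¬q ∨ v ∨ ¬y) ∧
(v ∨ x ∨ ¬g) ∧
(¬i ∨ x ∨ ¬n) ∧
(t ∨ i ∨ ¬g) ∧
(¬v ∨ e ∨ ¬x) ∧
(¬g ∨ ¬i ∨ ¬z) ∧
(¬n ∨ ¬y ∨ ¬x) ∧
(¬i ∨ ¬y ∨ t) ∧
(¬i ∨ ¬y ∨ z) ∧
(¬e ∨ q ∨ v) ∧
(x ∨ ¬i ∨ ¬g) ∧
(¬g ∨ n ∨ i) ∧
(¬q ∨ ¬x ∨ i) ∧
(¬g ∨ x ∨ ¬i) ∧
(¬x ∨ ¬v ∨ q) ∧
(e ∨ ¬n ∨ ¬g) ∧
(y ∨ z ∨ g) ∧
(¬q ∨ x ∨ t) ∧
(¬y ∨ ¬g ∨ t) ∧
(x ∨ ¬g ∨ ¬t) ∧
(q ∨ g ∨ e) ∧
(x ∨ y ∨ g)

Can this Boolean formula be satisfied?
No

No, the formula is not satisfiable.

No assignment of truth values to the variables can make all 60 clauses true simultaneously.

The formula is UNSAT (unsatisfiable).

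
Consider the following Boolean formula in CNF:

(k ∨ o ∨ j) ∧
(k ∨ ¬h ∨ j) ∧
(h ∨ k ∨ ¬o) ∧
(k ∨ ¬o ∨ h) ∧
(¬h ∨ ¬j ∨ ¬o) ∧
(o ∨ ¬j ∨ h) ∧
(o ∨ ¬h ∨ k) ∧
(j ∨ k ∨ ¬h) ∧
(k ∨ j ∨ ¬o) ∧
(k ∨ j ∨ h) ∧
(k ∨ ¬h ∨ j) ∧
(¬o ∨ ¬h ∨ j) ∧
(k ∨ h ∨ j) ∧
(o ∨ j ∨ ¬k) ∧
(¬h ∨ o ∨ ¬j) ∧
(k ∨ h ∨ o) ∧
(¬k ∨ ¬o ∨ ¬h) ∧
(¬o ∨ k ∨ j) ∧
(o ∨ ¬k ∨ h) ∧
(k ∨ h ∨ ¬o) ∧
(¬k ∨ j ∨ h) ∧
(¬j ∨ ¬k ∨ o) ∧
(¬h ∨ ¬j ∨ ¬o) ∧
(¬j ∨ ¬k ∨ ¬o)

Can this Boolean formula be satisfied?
No

No, the formula is not satisfiable.

No assignment of truth values to the variables can make all 24 clauses true simultaneously.

The formula is UNSAT (unsatisfiable).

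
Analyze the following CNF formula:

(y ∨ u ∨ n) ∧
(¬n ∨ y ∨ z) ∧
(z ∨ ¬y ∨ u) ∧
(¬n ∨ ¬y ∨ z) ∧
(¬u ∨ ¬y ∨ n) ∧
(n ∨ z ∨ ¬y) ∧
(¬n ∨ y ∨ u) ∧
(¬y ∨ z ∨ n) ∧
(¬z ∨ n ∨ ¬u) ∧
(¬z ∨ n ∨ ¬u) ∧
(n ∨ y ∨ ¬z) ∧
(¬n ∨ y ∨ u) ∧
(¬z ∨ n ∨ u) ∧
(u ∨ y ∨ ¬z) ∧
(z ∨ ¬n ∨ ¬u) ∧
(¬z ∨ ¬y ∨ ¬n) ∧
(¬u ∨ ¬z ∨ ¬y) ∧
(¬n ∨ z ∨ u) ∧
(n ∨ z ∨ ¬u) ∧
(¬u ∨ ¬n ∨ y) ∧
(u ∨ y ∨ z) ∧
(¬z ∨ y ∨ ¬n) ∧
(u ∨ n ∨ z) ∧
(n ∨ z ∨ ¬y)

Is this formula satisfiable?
No

No, the formula is not satisfiable.

No assignment of truth values to the variables can make all 24 clauses true simultaneously.

The formula is UNSAT (unsatisfiable).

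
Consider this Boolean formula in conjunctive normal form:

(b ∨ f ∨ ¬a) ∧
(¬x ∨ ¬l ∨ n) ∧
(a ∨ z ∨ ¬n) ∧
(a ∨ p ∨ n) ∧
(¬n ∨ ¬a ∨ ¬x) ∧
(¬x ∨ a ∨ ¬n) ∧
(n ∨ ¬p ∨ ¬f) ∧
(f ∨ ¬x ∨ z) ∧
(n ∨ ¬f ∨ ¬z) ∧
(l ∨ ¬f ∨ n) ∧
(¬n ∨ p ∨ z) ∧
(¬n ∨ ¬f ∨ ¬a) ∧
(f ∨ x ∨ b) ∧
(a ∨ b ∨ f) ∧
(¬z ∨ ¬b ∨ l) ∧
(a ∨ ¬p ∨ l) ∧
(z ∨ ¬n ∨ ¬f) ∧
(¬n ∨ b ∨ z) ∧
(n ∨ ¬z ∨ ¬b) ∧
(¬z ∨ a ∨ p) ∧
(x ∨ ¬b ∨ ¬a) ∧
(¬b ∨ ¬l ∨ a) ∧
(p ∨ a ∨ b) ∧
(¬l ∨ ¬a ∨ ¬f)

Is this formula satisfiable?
Yes

Yes, the formula is satisfiable.

One satisfying assignment is: a=False, p=True, x=False, l=True, b=False, n=True, z=True, f=True

Verification: With this assignment, all 24 clauses evaluate to true.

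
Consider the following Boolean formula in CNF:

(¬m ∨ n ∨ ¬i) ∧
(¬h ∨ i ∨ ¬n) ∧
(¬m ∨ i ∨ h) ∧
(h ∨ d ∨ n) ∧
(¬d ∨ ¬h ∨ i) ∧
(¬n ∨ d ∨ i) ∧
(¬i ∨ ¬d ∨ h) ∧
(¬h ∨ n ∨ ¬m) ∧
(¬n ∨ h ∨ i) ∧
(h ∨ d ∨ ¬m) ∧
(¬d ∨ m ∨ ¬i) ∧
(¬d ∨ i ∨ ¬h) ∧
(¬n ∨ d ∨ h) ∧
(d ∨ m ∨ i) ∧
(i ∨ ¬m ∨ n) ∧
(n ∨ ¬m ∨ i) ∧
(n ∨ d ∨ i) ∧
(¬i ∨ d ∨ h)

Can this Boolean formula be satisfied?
Yes

Yes, the formula is satisfiable.

One satisfying assignment is: i=False, d=True, m=False, h=False, n=False

Verification: With this assignment, all 18 clauses evaluate to true.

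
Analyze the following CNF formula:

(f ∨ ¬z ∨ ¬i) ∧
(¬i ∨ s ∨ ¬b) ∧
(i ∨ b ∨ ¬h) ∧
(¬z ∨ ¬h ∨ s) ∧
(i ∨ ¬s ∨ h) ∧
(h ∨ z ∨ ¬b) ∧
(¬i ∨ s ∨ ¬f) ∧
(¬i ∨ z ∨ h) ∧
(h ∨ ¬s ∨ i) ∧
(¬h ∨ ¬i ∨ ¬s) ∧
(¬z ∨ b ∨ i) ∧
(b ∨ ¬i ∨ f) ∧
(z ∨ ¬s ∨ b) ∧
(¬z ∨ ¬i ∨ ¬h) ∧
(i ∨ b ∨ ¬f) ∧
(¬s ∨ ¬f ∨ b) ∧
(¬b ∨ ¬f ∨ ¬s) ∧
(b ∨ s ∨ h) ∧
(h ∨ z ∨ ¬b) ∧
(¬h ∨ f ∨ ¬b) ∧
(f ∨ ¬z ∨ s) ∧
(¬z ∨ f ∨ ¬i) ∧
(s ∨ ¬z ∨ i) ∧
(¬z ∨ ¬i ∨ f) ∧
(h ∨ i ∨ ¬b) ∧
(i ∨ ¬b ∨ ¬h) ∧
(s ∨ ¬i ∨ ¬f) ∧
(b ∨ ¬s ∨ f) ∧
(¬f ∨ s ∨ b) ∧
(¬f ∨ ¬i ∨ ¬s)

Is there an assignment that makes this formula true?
No

No, the formula is not satisfiable.

No assignment of truth values to the variables can make all 30 clauses true simultaneously.

The formula is UNSAT (unsatisfiable).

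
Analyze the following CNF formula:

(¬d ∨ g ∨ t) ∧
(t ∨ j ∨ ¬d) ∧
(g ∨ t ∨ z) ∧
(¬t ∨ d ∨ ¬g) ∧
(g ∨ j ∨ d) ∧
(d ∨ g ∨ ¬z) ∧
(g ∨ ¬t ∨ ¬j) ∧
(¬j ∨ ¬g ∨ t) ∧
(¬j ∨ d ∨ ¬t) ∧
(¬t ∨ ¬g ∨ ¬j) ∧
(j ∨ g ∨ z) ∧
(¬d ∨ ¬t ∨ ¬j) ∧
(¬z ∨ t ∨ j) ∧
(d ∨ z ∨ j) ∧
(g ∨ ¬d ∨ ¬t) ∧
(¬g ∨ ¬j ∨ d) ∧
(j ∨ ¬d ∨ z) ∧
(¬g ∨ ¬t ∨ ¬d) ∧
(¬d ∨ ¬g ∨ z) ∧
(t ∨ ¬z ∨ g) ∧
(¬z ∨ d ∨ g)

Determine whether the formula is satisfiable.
No

No, the formula is not satisfiable.

No assignment of truth values to the variables can make all 21 clauses true simultaneously.

The formula is UNSAT (unsatisfiable).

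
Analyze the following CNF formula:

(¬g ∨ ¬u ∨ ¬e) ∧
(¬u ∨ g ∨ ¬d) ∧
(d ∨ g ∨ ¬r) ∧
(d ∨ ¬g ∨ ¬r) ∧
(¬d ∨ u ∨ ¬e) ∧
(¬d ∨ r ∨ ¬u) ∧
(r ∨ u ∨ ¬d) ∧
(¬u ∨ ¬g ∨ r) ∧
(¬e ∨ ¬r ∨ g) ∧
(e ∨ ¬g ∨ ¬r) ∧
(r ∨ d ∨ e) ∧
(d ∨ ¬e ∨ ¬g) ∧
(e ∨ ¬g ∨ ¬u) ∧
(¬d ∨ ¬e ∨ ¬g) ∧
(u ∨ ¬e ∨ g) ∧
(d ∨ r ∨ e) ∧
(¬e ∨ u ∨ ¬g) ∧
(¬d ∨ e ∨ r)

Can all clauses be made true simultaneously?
Yes

Yes, the formula is satisfiable.

One satisfying assignment is: d=False, g=False, r=False, u=True, e=True

Verification: With this assignment, all 18 clauses evaluate to true.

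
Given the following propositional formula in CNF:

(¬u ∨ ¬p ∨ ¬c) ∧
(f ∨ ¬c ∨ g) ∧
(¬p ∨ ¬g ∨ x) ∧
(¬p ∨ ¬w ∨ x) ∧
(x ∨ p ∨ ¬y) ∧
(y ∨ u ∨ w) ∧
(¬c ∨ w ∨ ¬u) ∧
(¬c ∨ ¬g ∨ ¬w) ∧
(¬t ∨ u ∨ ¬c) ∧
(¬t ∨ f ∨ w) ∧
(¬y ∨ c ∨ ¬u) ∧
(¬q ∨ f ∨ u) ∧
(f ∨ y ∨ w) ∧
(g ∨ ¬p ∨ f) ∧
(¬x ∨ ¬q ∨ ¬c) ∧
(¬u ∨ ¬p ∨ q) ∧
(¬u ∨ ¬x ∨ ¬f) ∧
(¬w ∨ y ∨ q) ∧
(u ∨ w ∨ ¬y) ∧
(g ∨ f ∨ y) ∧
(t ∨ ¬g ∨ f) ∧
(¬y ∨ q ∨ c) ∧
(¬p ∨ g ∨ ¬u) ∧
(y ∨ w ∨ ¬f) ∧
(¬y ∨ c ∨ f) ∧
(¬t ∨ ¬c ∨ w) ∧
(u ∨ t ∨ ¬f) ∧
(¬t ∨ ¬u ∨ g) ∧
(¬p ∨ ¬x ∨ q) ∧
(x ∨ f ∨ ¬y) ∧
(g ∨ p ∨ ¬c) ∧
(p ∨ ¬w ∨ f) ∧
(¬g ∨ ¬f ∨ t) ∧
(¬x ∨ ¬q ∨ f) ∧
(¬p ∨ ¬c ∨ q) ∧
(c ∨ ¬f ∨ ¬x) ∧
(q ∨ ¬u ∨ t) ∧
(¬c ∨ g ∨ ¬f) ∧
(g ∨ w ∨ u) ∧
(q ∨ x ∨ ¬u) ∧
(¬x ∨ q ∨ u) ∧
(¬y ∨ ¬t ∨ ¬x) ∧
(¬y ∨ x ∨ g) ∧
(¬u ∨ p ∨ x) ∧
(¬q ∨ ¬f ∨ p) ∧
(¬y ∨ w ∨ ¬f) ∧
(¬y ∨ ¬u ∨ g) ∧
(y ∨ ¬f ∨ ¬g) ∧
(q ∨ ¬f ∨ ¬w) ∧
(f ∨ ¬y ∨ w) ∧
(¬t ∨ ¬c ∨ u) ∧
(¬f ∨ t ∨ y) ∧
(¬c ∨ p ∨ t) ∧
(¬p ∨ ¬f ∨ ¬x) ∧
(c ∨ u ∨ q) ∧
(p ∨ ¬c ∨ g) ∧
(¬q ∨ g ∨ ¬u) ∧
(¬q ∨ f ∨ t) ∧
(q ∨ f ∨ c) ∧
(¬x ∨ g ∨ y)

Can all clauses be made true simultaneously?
No

No, the formula is not satisfiable.

No assignment of truth values to the variables can make all 60 clauses true simultaneously.

The formula is UNSAT (unsatisfiable).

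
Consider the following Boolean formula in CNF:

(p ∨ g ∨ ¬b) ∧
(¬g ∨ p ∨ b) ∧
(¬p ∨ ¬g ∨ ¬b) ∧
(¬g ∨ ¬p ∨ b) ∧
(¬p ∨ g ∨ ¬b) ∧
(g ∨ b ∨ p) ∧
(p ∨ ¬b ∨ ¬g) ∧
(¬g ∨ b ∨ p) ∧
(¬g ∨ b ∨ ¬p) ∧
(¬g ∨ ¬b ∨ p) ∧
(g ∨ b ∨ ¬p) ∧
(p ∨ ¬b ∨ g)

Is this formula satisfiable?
No

No, the formula is not satisfiable.

No assignment of truth values to the variables can make all 12 clauses true simultaneously.

The formula is UNSAT (unsatisfiable).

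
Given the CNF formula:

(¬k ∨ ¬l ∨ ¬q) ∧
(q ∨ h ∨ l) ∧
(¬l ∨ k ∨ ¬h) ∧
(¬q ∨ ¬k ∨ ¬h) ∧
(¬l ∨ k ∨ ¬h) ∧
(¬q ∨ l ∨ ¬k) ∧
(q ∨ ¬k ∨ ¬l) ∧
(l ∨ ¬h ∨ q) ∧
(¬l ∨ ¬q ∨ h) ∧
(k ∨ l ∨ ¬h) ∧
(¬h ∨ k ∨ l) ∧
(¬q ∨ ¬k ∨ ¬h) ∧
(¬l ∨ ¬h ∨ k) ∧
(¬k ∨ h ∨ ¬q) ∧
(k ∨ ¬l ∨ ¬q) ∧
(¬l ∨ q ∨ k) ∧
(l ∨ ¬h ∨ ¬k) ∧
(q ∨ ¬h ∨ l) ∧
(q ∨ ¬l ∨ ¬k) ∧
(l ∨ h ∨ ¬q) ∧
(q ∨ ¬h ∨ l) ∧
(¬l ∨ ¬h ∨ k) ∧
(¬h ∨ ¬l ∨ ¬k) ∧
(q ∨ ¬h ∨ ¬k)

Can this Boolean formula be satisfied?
No

No, the formula is not satisfiable.

No assignment of truth values to the variables can make all 24 clauses true simultaneously.

The formula is UNSAT (unsatisfiable).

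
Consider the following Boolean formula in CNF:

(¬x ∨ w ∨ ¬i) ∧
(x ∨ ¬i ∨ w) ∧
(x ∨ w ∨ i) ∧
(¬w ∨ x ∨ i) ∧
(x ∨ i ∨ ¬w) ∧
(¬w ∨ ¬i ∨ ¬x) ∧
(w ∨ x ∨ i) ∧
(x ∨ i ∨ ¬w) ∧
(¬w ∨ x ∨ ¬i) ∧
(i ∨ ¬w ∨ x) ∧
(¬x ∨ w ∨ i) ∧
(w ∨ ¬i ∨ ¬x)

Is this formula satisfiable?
Yes

Yes, the formula is satisfiable.

One satisfying assignment is: x=True, i=False, w=True

Verification: With this assignment, all 12 clauses evaluate to true.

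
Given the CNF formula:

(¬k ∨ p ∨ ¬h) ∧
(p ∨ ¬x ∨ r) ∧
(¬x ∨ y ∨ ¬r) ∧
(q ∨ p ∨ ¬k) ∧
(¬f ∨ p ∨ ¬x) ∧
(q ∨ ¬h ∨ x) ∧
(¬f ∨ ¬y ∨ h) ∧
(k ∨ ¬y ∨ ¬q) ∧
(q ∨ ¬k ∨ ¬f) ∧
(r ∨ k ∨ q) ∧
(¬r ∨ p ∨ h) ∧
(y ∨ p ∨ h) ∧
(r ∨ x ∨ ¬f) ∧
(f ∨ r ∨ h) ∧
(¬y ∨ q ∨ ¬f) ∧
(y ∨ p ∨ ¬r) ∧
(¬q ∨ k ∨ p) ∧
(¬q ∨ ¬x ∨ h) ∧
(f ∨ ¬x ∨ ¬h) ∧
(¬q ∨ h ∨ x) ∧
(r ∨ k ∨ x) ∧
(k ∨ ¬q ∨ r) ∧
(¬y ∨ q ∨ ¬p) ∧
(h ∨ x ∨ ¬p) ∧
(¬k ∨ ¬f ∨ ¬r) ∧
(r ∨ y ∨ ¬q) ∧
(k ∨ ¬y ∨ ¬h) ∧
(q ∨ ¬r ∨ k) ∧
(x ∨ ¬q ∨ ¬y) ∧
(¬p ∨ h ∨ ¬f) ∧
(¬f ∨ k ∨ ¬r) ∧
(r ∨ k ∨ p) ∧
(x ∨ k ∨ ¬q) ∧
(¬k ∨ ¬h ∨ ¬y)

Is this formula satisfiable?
Yes

Yes, the formula is satisfiable.

One satisfying assignment is: p=True, q=True, y=False, f=False, x=False, h=True, r=True, k=True

Verification: With this assignment, all 34 clauses evaluate to true.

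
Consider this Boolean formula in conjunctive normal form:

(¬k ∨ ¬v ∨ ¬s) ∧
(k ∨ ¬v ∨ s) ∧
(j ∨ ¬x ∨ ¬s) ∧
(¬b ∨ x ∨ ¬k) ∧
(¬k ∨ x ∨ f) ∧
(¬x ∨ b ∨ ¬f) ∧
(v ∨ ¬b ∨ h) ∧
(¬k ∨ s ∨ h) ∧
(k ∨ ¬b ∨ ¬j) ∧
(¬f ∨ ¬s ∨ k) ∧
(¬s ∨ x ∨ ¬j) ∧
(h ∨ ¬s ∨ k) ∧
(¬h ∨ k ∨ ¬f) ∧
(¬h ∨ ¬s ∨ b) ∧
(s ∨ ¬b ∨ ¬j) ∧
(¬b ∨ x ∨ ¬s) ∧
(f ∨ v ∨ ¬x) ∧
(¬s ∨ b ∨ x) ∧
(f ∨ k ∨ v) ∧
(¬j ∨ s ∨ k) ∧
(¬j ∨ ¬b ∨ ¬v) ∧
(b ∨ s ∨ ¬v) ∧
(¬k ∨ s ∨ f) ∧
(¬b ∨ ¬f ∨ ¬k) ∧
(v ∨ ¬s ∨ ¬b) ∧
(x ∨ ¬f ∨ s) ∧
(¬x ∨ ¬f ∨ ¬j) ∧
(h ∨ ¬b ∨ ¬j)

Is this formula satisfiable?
No

No, the formula is not satisfiable.

No assignment of truth values to the variables can make all 28 clauses true simultaneously.

The formula is UNSAT (unsatisfiable).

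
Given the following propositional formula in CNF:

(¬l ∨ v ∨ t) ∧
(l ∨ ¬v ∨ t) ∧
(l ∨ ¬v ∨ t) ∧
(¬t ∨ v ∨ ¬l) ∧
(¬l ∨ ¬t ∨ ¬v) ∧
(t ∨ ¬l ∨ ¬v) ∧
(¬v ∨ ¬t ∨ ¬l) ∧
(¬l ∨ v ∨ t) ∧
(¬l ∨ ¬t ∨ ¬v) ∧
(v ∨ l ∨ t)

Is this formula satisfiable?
Yes

Yes, the formula is satisfiable.

One satisfying assignment is: t=True, v=False, l=False

Verification: With this assignment, all 10 clauses evaluate to true.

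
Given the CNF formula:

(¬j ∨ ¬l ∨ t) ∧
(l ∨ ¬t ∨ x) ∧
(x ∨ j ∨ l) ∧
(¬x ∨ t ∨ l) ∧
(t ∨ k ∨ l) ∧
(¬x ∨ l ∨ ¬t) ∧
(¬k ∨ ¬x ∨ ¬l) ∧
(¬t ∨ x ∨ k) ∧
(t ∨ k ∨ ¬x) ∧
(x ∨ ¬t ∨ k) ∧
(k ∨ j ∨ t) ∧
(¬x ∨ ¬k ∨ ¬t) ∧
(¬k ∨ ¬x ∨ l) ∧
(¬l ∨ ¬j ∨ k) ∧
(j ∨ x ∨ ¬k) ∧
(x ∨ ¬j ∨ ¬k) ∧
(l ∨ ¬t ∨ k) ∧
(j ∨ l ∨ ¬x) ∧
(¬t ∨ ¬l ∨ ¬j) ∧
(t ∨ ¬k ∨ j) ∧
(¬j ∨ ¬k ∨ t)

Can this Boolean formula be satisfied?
Yes

Yes, the formula is satisfiable.

One satisfying assignment is: j=False, t=True, x=True, k=False, l=True

Verification: With this assignment, all 21 clauses evaluate to true.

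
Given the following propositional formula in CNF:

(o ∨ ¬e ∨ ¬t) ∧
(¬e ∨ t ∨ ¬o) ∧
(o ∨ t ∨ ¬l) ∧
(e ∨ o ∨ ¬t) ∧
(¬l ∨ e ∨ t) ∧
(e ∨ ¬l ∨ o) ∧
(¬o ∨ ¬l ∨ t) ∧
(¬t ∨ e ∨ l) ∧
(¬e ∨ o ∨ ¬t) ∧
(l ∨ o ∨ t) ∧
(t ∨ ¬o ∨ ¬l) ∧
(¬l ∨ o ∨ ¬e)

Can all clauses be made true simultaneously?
Yes

Yes, the formula is satisfiable.

One satisfying assignment is: e=False, t=False, l=False, o=True

Verification: With this assignment, all 12 clauses evaluate to true.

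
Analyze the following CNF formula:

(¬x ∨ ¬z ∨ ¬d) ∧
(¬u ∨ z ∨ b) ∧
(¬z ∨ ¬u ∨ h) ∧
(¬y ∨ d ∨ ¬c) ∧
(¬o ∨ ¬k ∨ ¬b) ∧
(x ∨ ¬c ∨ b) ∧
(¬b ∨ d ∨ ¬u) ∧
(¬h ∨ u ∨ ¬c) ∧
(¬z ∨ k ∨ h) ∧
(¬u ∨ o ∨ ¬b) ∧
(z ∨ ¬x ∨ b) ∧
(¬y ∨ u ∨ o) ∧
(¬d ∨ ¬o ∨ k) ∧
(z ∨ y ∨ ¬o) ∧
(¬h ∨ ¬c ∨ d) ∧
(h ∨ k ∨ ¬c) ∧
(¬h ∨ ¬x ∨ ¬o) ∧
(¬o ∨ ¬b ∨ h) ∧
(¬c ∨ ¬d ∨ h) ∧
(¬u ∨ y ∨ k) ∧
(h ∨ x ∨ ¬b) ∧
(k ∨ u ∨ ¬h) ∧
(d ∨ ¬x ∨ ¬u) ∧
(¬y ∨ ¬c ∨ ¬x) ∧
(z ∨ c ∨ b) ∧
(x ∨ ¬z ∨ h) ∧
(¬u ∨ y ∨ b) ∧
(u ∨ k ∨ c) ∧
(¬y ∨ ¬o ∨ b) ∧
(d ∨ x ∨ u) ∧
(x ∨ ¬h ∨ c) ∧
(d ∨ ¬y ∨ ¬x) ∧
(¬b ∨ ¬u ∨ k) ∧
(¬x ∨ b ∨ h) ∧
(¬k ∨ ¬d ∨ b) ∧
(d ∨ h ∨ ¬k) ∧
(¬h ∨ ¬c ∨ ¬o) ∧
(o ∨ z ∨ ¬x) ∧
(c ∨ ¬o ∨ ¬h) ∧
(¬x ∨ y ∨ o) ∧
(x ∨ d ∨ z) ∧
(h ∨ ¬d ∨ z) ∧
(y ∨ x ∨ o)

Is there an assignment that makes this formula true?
No

No, the formula is not satisfiable.

No assignment of truth values to the variables can make all 43 clauses true simultaneously.

The formula is UNSAT (unsatisfiable).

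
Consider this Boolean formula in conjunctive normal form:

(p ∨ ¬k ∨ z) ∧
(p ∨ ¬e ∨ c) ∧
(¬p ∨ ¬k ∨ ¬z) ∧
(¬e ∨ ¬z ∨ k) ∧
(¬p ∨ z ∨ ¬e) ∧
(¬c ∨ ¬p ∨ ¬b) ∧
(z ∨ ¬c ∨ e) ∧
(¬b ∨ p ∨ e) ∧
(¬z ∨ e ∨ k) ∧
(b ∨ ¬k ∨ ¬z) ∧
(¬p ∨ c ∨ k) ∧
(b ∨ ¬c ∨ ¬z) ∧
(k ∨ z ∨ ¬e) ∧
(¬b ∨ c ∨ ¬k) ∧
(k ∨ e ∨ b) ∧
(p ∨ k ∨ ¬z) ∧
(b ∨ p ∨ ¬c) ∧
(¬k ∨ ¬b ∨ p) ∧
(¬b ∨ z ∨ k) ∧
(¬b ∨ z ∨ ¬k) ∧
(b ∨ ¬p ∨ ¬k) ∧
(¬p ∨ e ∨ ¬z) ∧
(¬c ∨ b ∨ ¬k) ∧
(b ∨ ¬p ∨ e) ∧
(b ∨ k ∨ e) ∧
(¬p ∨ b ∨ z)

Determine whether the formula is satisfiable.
No

No, the formula is not satisfiable.

No assignment of truth values to the variables can make all 26 clauses true simultaneously.

The formula is UNSAT (unsatisfiable).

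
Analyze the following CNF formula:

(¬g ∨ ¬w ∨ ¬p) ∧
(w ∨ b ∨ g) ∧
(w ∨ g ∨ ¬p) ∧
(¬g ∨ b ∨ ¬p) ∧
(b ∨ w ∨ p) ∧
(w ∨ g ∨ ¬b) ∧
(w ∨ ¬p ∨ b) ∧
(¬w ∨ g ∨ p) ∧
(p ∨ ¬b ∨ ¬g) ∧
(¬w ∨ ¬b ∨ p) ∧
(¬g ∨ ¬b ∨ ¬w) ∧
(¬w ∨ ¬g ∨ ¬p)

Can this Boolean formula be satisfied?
Yes

Yes, the formula is satisfiable.

One satisfying assignment is: p=False, b=False, w=True, g=True

Verification: With this assignment, all 12 clauses evaluate to true.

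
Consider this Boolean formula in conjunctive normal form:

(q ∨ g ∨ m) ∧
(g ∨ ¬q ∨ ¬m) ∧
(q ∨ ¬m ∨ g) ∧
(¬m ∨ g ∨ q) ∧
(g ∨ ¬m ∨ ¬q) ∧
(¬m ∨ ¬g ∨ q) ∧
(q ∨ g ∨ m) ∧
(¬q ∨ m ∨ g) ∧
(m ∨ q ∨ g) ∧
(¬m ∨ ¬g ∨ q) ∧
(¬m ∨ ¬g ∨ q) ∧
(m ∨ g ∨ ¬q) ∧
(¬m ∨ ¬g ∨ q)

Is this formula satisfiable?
Yes

Yes, the formula is satisfiable.

One satisfying assignment is: m=False, g=True, q=False

Verification: With this assignment, all 13 clauses evaluate to true.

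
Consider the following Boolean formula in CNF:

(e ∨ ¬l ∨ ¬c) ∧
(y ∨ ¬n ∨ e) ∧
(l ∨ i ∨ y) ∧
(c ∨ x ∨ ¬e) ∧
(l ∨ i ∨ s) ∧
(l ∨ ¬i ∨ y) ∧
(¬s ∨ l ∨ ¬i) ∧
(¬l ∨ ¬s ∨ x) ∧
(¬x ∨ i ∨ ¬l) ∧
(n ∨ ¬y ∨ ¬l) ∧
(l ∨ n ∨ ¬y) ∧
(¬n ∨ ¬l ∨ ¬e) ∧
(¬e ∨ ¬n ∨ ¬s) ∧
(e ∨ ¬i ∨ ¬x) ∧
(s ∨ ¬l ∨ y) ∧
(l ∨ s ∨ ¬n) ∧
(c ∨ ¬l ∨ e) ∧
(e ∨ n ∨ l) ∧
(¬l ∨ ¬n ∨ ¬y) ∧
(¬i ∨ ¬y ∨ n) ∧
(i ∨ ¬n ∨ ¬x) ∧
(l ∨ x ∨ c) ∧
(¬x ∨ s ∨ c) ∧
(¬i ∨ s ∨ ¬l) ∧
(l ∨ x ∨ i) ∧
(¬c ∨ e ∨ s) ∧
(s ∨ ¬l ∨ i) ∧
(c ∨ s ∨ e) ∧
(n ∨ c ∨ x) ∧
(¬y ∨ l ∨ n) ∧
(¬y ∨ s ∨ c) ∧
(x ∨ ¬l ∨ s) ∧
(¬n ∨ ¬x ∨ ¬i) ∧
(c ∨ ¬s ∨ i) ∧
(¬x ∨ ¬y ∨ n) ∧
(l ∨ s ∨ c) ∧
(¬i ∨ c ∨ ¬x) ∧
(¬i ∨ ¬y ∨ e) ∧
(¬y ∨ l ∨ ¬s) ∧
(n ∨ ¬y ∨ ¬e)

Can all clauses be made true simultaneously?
Yes

Yes, the formula is satisfiable.

One satisfying assignment is: n=False, c=True, l=True, s=True, i=True, x=True, y=False, e=True

Verification: With this assignment, all 40 clauses evaluate to true.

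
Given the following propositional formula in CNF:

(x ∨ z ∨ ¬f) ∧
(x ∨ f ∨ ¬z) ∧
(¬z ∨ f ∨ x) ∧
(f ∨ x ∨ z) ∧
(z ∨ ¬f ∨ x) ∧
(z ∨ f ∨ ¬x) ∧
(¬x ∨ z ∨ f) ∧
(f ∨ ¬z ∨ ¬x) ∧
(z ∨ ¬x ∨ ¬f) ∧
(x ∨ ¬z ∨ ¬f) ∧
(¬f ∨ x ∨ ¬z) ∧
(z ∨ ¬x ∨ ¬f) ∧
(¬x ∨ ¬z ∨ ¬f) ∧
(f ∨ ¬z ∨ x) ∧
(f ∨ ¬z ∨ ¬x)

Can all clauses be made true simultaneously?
No

No, the formula is not satisfiable.

No assignment of truth values to the variables can make all 15 clauses true simultaneously.

The formula is UNSAT (unsatisfiable).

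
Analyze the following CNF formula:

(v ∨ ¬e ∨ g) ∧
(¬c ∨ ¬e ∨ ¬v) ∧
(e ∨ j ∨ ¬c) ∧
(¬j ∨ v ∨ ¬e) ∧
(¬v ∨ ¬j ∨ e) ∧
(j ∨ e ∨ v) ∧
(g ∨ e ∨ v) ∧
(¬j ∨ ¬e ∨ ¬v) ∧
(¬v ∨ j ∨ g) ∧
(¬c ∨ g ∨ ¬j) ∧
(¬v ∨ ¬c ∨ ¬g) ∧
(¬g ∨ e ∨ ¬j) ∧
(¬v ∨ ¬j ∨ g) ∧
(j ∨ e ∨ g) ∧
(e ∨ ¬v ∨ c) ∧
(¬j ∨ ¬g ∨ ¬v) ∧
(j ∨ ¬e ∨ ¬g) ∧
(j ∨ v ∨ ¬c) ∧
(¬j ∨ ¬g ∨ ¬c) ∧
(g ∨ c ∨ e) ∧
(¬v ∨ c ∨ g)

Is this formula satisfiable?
No

No, the formula is not satisfiable.

No assignment of truth values to the variables can make all 21 clauses true simultaneously.

The formula is UNSAT (unsatisfiable).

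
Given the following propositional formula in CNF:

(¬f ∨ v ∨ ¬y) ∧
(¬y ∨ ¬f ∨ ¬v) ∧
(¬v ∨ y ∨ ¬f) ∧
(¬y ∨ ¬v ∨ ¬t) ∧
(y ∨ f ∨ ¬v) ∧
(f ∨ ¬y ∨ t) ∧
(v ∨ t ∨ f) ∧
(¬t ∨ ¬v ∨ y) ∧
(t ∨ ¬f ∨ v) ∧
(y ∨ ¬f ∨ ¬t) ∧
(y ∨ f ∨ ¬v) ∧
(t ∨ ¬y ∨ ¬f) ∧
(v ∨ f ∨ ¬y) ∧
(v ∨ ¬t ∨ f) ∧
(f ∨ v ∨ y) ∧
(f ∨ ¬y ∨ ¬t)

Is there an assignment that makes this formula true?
No

No, the formula is not satisfiable.

No assignment of truth values to the variables can make all 16 clauses true simultaneously.

The formula is UNSAT (unsatisfiable).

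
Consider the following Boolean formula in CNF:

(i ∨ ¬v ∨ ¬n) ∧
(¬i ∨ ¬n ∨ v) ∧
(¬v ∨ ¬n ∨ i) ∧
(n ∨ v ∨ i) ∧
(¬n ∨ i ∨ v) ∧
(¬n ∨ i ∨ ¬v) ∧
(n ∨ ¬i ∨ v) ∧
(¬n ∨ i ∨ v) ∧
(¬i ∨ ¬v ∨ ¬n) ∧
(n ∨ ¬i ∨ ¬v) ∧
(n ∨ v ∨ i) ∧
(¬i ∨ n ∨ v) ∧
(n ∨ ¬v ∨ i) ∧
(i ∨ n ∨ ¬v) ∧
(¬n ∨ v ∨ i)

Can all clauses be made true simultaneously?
No

No, the formula is not satisfiable.

No assignment of truth values to the variables can make all 15 clauses true simultaneously.

The formula is UNSAT (unsatisfiable).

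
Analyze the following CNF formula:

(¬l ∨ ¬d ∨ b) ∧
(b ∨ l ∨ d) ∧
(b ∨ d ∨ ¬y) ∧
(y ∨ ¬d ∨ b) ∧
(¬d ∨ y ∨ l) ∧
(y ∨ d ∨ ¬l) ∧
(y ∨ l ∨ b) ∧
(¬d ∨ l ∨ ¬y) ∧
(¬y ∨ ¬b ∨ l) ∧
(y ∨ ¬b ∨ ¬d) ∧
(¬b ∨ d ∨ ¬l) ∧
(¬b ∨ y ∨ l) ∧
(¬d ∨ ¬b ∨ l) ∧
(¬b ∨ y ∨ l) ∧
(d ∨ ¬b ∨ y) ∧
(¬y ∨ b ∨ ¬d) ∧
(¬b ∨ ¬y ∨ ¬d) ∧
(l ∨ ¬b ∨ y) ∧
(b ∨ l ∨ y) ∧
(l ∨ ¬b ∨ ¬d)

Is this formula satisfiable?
No

No, the formula is not satisfiable.

No assignment of truth values to the variables can make all 20 clauses true simultaneously.

The formula is UNSAT (unsatisfiable).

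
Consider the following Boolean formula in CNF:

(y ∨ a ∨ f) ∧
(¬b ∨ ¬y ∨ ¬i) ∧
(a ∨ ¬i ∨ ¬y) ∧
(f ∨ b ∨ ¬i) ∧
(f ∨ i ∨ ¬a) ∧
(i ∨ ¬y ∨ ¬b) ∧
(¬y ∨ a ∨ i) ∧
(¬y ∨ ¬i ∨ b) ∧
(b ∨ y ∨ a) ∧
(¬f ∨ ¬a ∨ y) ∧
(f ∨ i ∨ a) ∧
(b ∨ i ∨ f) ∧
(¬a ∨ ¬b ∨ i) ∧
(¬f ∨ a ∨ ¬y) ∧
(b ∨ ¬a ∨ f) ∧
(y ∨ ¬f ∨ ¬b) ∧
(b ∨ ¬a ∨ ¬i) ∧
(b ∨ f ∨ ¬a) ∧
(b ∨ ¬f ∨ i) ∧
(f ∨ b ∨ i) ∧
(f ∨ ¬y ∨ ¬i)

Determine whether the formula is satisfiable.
Yes

Yes, the formula is satisfiable.

One satisfying assignment is: a=True, f=False, b=True, y=False, i=True

Verification: With this assignment, all 21 clauses evaluate to true.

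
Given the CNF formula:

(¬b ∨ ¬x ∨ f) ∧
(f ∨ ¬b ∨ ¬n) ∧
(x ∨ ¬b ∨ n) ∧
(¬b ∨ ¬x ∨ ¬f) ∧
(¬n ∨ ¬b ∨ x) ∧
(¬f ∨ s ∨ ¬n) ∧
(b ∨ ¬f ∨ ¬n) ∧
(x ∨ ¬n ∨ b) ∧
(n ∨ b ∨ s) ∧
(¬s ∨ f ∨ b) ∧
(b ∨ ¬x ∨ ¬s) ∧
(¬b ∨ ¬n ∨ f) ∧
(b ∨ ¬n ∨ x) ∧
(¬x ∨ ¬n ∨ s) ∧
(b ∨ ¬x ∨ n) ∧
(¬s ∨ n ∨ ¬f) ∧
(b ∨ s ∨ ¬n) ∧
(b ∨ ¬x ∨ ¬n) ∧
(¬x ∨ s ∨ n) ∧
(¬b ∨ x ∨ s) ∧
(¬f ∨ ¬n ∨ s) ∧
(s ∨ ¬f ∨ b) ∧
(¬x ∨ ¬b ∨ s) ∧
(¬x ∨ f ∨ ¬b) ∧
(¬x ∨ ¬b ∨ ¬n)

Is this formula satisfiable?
No

No, the formula is not satisfiable.

No assignment of truth values to the variables can make all 25 clauses true simultaneously.

The formula is UNSAT (unsatisfiable).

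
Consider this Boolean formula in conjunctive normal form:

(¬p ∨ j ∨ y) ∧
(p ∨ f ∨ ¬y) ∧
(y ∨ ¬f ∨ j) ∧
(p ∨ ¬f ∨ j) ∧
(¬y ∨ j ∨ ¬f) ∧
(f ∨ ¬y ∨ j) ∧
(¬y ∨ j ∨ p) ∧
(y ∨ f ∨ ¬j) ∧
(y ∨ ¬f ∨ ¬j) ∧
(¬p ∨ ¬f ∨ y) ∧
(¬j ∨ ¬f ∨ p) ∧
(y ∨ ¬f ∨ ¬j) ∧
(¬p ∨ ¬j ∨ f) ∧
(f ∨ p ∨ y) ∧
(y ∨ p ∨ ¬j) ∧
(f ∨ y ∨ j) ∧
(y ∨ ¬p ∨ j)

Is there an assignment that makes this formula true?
Yes

Yes, the formula is satisfiable.

One satisfying assignment is: y=True, j=True, f=True, p=True

Verification: With this assignment, all 17 clauses evaluate to true.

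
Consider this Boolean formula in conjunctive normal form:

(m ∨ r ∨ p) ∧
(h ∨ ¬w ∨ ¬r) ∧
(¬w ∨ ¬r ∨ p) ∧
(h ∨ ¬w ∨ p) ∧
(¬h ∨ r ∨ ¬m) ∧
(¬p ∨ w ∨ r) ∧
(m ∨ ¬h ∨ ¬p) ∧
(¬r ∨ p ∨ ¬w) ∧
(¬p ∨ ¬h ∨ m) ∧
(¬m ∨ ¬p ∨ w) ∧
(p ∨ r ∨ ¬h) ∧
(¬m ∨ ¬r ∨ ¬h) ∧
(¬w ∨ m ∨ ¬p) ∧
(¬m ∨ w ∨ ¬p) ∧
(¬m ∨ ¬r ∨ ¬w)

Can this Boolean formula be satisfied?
Yes

Yes, the formula is satisfiable.

One satisfying assignment is: p=False, h=False, m=False, r=True, w=False

Verification: With this assignment, all 15 clauses evaluate to true.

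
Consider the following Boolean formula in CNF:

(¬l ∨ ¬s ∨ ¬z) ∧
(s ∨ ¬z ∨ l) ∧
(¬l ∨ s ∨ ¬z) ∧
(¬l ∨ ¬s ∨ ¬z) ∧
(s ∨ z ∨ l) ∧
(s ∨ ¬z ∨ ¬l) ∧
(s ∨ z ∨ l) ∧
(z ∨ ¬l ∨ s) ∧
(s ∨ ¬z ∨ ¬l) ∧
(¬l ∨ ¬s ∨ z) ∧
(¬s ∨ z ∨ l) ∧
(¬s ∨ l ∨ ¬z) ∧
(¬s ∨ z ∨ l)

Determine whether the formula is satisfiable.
No

No, the formula is not satisfiable.

No assignment of truth values to the variables can make all 13 clauses true simultaneously.

The formula is UNSAT (unsatisfiable).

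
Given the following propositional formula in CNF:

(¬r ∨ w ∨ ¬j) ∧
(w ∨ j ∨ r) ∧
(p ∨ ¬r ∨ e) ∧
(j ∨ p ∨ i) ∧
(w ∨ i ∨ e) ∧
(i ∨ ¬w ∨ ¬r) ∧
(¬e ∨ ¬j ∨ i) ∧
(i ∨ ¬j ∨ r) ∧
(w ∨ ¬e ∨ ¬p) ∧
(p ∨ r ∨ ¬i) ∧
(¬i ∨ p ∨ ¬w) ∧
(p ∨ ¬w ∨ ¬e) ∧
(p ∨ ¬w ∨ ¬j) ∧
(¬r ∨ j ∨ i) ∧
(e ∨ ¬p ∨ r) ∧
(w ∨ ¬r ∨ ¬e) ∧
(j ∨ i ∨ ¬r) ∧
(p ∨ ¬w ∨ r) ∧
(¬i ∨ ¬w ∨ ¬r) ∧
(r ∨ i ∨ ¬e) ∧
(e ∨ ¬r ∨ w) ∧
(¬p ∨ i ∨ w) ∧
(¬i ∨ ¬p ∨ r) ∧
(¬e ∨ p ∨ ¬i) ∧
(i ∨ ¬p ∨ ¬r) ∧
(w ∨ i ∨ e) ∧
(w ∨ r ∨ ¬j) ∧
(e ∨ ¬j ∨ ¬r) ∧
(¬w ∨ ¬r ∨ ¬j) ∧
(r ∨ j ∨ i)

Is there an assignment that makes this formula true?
No

No, the formula is not satisfiable.

No assignment of truth values to the variables can make all 30 clauses true simultaneously.

The formula is UNSAT (unsatisfiable).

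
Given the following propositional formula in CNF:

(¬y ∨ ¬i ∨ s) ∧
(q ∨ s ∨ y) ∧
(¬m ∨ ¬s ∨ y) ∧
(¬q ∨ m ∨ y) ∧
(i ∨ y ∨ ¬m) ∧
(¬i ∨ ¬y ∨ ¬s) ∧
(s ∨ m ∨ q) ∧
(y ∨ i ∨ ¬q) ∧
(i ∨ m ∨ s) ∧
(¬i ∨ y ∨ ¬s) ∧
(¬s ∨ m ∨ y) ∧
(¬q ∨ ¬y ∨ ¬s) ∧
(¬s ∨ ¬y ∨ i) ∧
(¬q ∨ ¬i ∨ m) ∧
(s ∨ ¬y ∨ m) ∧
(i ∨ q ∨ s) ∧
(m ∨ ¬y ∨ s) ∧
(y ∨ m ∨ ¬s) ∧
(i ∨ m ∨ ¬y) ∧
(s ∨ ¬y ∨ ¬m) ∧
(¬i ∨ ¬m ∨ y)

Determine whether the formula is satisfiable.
No

No, the formula is not satisfiable.

No assignment of truth values to the variables can make all 21 clauses true simultaneously.

The formula is UNSAT (unsatisfiable).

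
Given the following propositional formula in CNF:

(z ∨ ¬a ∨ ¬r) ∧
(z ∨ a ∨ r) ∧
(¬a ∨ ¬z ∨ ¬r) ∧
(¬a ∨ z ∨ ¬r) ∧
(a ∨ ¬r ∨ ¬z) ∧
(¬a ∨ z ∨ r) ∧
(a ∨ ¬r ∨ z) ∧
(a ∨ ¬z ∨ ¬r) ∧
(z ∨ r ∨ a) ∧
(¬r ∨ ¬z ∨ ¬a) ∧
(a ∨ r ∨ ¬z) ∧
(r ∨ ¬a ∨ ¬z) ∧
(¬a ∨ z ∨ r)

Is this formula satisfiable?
No

No, the formula is not satisfiable.

No assignment of truth values to the variables can make all 13 clauses true simultaneously.

The formula is UNSAT (unsatisfiable).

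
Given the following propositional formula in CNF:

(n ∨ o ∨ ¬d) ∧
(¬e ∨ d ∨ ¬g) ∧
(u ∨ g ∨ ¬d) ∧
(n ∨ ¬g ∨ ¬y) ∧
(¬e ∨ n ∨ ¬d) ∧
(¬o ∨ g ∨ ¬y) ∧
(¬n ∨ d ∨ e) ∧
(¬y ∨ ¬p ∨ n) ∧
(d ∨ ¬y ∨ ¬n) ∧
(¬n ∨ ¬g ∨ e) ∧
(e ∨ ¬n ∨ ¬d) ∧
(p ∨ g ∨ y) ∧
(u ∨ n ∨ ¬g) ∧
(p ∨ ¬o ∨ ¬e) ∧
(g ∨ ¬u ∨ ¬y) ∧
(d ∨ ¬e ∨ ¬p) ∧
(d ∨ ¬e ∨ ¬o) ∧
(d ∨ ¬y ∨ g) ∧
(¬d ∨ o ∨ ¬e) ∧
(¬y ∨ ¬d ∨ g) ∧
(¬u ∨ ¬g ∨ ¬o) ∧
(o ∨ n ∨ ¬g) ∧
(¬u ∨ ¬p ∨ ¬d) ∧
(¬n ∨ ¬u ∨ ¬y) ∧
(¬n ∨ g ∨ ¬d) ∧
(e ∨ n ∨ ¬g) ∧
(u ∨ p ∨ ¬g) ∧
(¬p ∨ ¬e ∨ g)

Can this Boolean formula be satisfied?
Yes

Yes, the formula is satisfiable.

One satisfying assignment is: o=False, e=False, y=False, d=False, g=False, n=False, u=False, p=True

Verification: With this assignment, all 28 clauses evaluate to true.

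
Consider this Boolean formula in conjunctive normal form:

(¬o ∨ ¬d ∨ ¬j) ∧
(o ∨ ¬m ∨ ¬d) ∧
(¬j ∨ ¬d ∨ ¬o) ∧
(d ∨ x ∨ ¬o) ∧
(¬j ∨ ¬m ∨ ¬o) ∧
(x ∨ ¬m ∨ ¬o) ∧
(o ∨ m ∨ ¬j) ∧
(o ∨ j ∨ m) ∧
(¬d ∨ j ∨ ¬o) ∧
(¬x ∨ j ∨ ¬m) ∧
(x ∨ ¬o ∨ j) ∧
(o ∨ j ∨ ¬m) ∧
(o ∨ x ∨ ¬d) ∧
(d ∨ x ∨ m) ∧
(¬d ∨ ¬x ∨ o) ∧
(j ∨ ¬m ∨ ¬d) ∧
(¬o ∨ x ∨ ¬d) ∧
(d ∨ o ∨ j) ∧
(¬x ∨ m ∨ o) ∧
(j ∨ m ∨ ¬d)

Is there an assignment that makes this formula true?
Yes

Yes, the formula is satisfiable.

One satisfying assignment is: j=True, d=False, m=True, o=False, x=False

Verification: With this assignment, all 20 clauses evaluate to true.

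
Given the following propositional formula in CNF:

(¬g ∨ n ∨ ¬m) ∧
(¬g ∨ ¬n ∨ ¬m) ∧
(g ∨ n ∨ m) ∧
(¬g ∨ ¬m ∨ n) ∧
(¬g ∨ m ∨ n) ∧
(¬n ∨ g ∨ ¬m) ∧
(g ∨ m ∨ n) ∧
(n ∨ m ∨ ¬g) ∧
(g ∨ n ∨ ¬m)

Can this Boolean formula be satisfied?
Yes

Yes, the formula is satisfiable.

One satisfying assignment is: n=True, g=False, m=False

Verification: With this assignment, all 9 clauses evaluate to true.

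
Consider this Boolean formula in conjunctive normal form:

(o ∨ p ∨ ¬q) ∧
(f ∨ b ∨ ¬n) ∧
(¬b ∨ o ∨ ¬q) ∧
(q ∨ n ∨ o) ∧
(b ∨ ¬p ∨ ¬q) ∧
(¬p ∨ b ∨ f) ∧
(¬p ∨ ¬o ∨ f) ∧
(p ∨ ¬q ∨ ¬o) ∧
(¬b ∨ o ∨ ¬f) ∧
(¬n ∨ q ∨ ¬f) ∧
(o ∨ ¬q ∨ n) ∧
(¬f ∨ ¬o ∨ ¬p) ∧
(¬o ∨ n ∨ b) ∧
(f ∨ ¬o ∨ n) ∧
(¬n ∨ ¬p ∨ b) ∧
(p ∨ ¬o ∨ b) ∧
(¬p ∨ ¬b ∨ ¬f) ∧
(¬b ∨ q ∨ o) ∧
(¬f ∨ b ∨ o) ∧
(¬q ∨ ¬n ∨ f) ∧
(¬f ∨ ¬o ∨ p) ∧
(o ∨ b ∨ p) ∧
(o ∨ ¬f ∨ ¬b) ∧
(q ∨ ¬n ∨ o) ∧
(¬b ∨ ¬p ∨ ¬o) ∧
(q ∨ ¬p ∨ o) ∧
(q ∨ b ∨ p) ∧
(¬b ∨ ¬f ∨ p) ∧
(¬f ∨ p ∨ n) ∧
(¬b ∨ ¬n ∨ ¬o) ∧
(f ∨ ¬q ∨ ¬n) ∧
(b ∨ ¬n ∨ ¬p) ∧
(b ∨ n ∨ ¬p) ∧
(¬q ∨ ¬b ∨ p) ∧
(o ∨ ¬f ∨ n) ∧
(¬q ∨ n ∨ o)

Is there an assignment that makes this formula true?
No

No, the formula is not satisfiable.

No assignment of truth values to the variables can make all 36 clauses true simultaneously.

The formula is UNSAT (unsatisfiable).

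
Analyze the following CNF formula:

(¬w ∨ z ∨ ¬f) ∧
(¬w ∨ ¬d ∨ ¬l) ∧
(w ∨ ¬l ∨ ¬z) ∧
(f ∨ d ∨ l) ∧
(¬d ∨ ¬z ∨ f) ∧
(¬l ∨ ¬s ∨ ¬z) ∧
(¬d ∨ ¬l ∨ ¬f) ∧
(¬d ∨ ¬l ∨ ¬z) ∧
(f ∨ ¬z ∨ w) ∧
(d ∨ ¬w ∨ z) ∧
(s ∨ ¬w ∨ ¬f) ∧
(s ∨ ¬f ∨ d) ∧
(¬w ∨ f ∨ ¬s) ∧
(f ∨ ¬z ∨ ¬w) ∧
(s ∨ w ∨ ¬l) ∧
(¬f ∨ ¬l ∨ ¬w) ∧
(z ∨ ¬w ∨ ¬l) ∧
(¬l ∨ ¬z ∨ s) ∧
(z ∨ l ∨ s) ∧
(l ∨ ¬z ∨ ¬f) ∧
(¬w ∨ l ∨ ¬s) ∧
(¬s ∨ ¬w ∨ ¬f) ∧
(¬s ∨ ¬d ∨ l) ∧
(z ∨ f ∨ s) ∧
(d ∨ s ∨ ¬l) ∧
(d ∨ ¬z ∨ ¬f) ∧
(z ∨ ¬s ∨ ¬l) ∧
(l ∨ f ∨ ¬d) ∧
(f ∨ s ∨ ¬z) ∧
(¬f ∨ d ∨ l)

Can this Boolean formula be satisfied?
No

No, the formula is not satisfiable.

No assignment of truth values to the variables can make all 30 clauses true simultaneously.

The formula is UNSAT (unsatisfiable).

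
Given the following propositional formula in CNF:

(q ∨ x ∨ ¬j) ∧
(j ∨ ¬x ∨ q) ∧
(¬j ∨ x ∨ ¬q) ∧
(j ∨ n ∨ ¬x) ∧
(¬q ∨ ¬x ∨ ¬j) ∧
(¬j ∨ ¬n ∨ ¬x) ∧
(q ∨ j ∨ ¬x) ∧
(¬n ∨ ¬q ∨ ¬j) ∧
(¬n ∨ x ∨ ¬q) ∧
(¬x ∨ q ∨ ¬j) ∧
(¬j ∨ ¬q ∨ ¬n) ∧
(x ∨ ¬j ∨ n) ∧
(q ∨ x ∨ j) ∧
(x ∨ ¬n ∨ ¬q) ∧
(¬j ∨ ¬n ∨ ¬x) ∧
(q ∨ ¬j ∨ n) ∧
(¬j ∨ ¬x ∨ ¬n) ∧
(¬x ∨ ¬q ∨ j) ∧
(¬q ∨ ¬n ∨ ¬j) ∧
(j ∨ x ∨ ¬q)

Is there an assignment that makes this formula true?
No

No, the formula is not satisfiable.

No assignment of truth values to the variables can make all 20 clauses true simultaneously.

The formula is UNSAT (unsatisfiable).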